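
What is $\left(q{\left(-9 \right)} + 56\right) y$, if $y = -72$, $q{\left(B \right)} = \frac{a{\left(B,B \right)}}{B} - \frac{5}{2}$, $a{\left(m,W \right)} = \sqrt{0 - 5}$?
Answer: $-3852 + 8 i \sqrt{5} \approx -3852.0 + 17.889 i$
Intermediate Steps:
$a{\left(m,W \right)} = i \sqrt{5}$ ($a{\left(m,W \right)} = \sqrt{-5} = i \sqrt{5}$)
$q{\left(B \right)} = - \frac{5}{2} + \frac{i \sqrt{5}}{B}$ ($q{\left(B \right)} = \frac{i \sqrt{5}}{B} - \frac{5}{2} = - \frac{5}{2} + \frac{i \sqrt{5}}{B}$)
$\left(q{\left(-9 \right)} + 56\right) y = \left(\left(- \frac{5}{2} + \frac{i \sqrt{5}}{-9}\right) + 56\right) \left(-72\right) = \left(\left(- \frac{5}{2} + i \sqrt{5} \left(- \frac{1}{9}\right)\right) + 56\right) \left(-72\right) = \left(\left(- \frac{5}{2} - \frac{i \sqrt{5}}{9}\right) + 56\right) \left(-72\right) = \left(\frac{107}{2} - \frac{i \sqrt{5}}{9}\right) \left(-72\right) = -3852 + 8 i \sqrt{5}$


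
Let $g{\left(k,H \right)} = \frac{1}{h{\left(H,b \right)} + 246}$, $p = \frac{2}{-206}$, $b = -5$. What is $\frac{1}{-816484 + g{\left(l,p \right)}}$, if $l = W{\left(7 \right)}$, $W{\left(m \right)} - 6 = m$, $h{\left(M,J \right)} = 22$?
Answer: $- \frac{268}{218817711} \approx -1.2248 \cdot 10^{-6}$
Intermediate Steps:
$W{\left(m \right)} = 6 + m$
$l = 13$ ($l = 6 + 7 = 13$)
$p = - \frac{1}{103}$ ($p = 2 \left(- \frac{1}{206}\right) = - \frac{1}{103} \approx -0.0097087$)
$g{\left(k,H \right)} = \frac{1}{268}$ ($g{\left(k,H \right)} = \frac{1}{22 + 246} = \frac{1}{268}$)
$\frac{1}{-816484 + g{\left(l,p \right)}} = \frac{1}{-816484 + \frac{1}{268}} = \frac{1}{- \frac{218817711}{268}} = - \frac{268}{218817711}$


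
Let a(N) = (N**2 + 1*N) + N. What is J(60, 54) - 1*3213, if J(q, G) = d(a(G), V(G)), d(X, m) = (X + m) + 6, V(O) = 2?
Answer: -181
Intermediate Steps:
a(N) = N**2 + 2*N (a(N) = (N**2 + N) + N = (N + N**2) + N = N**2 + 2*N)
d(X, m) = 6 + X + m
J(q, G) = 8 + G*(2 + G) (J(q, G) = 6 + G*(2 + G) + 2 = 8 + G*(2 + G))
J(60, 54) - 1*3213 = (8 + 54*(2 + 54)) - 1*3213 = (8 + 54*56) - 3213 = (8 + 3024) - 3213 = 3032 - 3213 = -181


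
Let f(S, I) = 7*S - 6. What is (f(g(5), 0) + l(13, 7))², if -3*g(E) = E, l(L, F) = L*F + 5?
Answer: 55225/9 ≈ 6136.1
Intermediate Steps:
l(L, F) = 5 + F*L (l(L, F) = F*L + 5 = 5 + F*L)
g(E) = -E/3
f(S, I) = -6 + 7*S
(f(g(5), 0) + l(13, 7))² = ((-6 + 7*(-⅓*5)) + (5 + 7*13))² = ((-6 + 7*(-5/3)) + (5 + 91))² = ((-6 - 35/3) + 96)² = (-53/3 + 96)² = (235/3)² = 55225/9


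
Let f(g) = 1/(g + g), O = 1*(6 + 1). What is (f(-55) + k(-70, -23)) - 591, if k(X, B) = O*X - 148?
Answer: -135191/110 ≈ -1229.0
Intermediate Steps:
O = 7 (O = 1*7 = 7)
k(X, B) = -148 + 7*X (k(X, B) = 7*X - 148 = -148 + 7*X)
f(g) = 1/(2*g)
(f(-55) + k(-70, -23)) - 591 = ((1/2)/(-55) + (-148 + 7*(-70))) - 591 = ((1/2)*(-1/55) + (-148 - 490)) - 591 = (-1/110 - 638) - 591 = -70181/110 - 591 = -135191/110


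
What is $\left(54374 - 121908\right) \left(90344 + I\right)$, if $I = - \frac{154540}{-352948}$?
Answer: $- \frac{538362284556042}{88237} \approx -6.1013 \cdot 10^{9}$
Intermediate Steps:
$I = \frac{38635}{88237}$ ($I = \left(-154540\right) \left(- \frac{1}{352948}\right) = \frac{38635}{88237} \approx 0.43785$)
$\left(54374 - 121908\right) \left(90344 + I\right) = \left(54374 - 121908\right) \left(90344 + \frac{38635}{88237}\right) = \left(-67534\right) \frac{7971722163}{88237} = - \frac{538362284556042}{88237}$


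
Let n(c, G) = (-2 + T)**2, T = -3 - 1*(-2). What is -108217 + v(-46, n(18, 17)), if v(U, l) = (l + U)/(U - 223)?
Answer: -29110336/269 ≈ -1.0822e+5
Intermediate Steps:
T = -1 (T = -3 + 2 = -1)
n(c, G) = 9 (n(c, G) = (-2 - 1)**2 = (-3)**2 = 9)
v(U, l) = (U + l)/(-223 + U)
-108217 + v(-46, n(18, 17)) = -108217 + (-46 + 9)/(-223 - 46) = -108217 - 37/(-269) = -108217 - 1/269*(-37) = -108217 + 37/269 = -29110336/269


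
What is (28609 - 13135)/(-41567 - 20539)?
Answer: -2579/10351 ≈ -0.24915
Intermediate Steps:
(28609 - 13135)/(-41567 - 20539) = 15474/(-62106) = 15474*(-1/62106) = -2579/10351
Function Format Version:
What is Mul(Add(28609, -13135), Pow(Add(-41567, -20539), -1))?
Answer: Rational(-2579, 10351) ≈ -0.24915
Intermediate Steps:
Mul(Add(28609, -13135), Pow(Add(-41567, -20539), -1)) = Mul(15474, Pow(-62106, -1)) = Mul(15474, Rational(-1, 62106)) = Rational(-2579, 10351)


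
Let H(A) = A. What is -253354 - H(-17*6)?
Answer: -253252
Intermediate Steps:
-253354 - H(-17*6) = -253354 - (-17)*6 = -253354 - 1*(-102) = -253354 + 102 = -253252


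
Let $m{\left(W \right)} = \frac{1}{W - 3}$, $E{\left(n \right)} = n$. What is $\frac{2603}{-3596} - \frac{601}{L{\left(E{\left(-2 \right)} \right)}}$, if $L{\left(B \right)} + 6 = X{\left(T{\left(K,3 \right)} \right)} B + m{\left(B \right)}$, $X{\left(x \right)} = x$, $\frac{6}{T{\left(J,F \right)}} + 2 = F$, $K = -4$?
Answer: $\frac{10569107}{327236} \approx 32.298$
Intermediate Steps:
$T{\left(J,F \right)} = \frac{6}{-2 + F}$
$m{\left(W \right)} = \frac{1}{-3 + W}$
$L{\left(B \right)} = -6 + \frac{1}{-3 + B} + 6 B$ ($L{\left(B \right)} = -6 + \left(\frac{6}{-2 + 3} B + \frac{1}{-3 + B}\right) = -6 + \left(\frac{6}{1} B + \frac{1}{-3 + B}\right) = -6 + \left(6 \cdot 1 B + \frac{1}{-3 + B}\right) = -6 + \left(6 B + \frac{1}{-3 + B}\right) = -6 + \left(\frac{1}{-3 + B} + 6 B\right) = -6 + \frac{1}{-3 + B} + 6 B$)
$\frac{2603}{-3596} - \frac{601}{L{\left(E{\left(-2 \right)} \right)}} = \frac{2603}{-3596} - \frac{601}{\frac{1}{-3 - 2} \left(1 + 6 \left(-1 - 2\right) \left(-3 - 2\right)\right)} = 2603 \left(- \frac{1}{3596}\right) - \frac{601}{\frac{1}{-5} \left(1 + 6 \left(-3\right) \left(-5\right)\right)} = - \frac{2603}{3596} - \frac{601}{\left(- \frac{1}{5}\right) \left(1 + 90\right)} = - \frac{2603}{3596} - \frac{601}{\left(- \frac{1}{5}\right) 91} = - \frac{2603}{3596} - \frac{601}{- \frac{91}{5}} = - \frac{2603}{3596} - - \frac{3005}{91} = - \frac{2603}{3596} + \frac{3005}{91} = \frac{10569107}{327236}$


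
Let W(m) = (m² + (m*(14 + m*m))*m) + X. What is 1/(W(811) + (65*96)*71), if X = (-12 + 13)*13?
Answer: 1/432607222709 ≈ 2.3116e-12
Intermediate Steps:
X = 13 (X = 1*13 = 13)
W(m) = 13 + m² + m²*(14 + m²) (W(m) = (m² + (m*(14 + m*m))*m) + 13 = (m² + (m*(14 + m²))*m) + 13 = (m² + m²*(14 + m²)) + 13 = 13 + m² + m²*(14 + m²))
1/(W(811) + (65*96)*71) = 1/((13 + 811⁴ + 15*811²) + (65*96)*71) = 1/((13 + 432596913841 + 15*657721) + 6240*71) = 1/((13 + 432596913841 + 9865815) + 443040) = 1/(432606779669 + 443040) = 1/432607222709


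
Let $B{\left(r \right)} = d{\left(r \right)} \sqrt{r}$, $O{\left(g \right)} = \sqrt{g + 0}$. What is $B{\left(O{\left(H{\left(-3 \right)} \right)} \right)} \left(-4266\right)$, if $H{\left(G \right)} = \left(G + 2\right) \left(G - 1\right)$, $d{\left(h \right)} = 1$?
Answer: $- 4266 \sqrt{2} \approx -6033.0$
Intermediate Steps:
$H{\left(G \right)} = \left(-1 + G\right) \left(2 + G\right)$ ($H{\left(G \right)} = \left(2 + G\right) \left(-1 + G\right) = \left(-1 + G\right) \left(2 + G\right)$)
$O{\left(g \right)} = \sqrt{g}$
$B{\left(r \right)} = \sqrt{r}$ ($B{\left(r \right)} = 1 \sqrt{r} = \sqrt{r}$)
$B{\left(O{\left(H{\left(-3 \right)} \right)} \right)} \left(-4266\right) = \sqrt{\sqrt{-2 - 3 + \left(-3\right)^{2}}} \left(-4266\right) = \sqrt{\sqrt{-2 - 3 + 9}} \left(-4266\right) = \sqrt{\sqrt{4}} \left(-4266\right) = \sqrt{2} \left(-4266\right) = - 4266 \sqrt{2}$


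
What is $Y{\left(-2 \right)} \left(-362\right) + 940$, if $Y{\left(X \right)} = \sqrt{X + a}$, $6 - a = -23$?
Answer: $940 - 1086 \sqrt{3} \approx -941.01$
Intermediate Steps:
$a = 29$ ($a = 6 - -23 = 6 + 23 = 29$)
$Y{\left(X \right)} = \sqrt{29 + X}$ ($Y{\left(X \right)} = \sqrt{X + 29} = \sqrt{29 + X}$)
$Y{\left(-2 \right)} \left(-362\right) + 940 = \sqrt{29 - 2} \left(-362\right) + 940 = \sqrt{27} \left(-362\right) + 940 = 3 \sqrt{3} \left(-362\right) + 940 = - 1086 \sqrt{3} + 940 = 940 - 1086 \sqrt{3}$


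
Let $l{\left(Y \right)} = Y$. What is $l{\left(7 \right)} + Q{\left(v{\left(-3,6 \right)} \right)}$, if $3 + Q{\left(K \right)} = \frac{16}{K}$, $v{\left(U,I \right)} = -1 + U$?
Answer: $0$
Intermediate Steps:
$Q{\left(K \right)} = -3 + \frac{16}{K}$
$l{\left(7 \right)} + Q{\left(v{\left(-3,6 \right)} \right)} = 7 + \left(-3 + \frac{16}{-1 - 3}\right) = 7 + \left(-3 + \frac{16}{-4}\right) = 7 + \left(-3 + 16 \left(- \frac{1}{4}\right)\right) = 7 - 7 = 0$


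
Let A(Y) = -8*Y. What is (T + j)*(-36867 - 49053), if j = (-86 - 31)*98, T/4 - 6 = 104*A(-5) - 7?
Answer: -444206400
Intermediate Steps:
T = 16636 (T = 24 + 4*(104*(-8*(-5)) - 7) = 24 + 4*(104*40 - 7) = 24 + 4*(4160 - 7) = 24 + 4*4153 = 24 + 16612 = 16636)
j = -11466 (j = -117*98 = -11466)
(T + j)*(-36867 - 49053) = (16636 - 11466)*(-36867 - 49053) = 5170*(-85920) = -444206400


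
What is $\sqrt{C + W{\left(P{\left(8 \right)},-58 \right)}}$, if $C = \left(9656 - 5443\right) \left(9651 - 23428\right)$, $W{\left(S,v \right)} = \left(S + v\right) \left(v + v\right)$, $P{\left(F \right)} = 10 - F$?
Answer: $3 i \sqrt{6448445} \approx 7618.1 i$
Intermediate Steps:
$W{\left(S,v \right)} = 2 v \left(S + v\right)$ ($W{\left(S,v \right)} = \left(S + v\right) 2 v = 2 v \left(S + v\right)$)
$C = -58042501$ ($C = 4213 \left(-13777\right) = -58042501$)
$\sqrt{C + W{\left(P{\left(8 \right)},-58 \right)}} = \sqrt{-58042501 + 2 \left(-58\right) \left(\left(10 - 8\right) - 58\right)} = \sqrt{-58042501 + 2 \left(-58\right) \left(2 - 58\right)} = \sqrt{-58042501 + 2 \left(-58\right) \left(-56\right)} = \sqrt{-58042501 + 6496} = \sqrt{-58036005} = 3 i \sqrt{6448445}$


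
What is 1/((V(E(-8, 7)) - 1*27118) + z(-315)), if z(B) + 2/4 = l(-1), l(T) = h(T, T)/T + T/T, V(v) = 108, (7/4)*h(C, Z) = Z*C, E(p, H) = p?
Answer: -14/378141 ≈ -3.7023e-5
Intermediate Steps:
h(C, Z) = 4*C*Z/7 (h(C, Z) = 4*(Z*C)/7 = 4*(C*Z)/7 = 4*C*Z/7)
l(T) = 1 + 4*T/7 (l(T) = (4*T*T/7)/T + T/T = (4*T²/7)/T + 1 = 4*T/7 + 1 = 1 + 4*T/7)
z(B) = -1/14 (z(B) = -½ + (1 + (4/7)*(-1)) = -½ + (1 - 4/7) = -½ + 3/7 = -1/14)
1/((V(E(-8, 7)) - 1*27118) + z(-315)) = 1/((108 - 1*27118) - 1/14) = 1/((108 - 27118) - 1/14) = 1/(-27010 - 1/14) = 1/(-378141/14) = -14/378141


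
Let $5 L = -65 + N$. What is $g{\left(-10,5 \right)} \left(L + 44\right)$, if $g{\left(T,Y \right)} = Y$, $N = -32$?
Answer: $123$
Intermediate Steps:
$L = - \frac{97}{5}$ ($L = \frac{-65 - 32}{5} = \frac{1}{5} \left(-97\right) = - \frac{97}{5} \approx -19.4$)
$g{\left(-10,5 \right)} \left(L + 44\right) = 5 \left(- \frac{97}{5} + 44\right) = 5 \cdot \frac{123}{5} = 123$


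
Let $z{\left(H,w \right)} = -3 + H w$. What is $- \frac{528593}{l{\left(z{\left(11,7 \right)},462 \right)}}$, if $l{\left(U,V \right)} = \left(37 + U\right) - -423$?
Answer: $- \frac{528593}{534} \approx -989.88$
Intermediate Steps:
$l{\left(U,V \right)} = 460 + U$ ($l{\left(U,V \right)} = \left(37 + U\right) + 423 = 460 + U$)
$- \frac{528593}{l{\left(z{\left(11,7 \right)},462 \right)}} = - \frac{528593}{460 + \left(-3 + 11 \cdot 7\right)} = - \frac{528593}{460 + \left(-3 + 77\right)} = - \frac{528593}{460 + 74} = - \frac{528593}{534}$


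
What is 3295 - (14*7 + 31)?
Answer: 3166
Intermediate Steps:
3295 - (14*7 + 31) = 3295 - (98 + 31) = 3295 - 1*129 = 3295 - 129 = 3166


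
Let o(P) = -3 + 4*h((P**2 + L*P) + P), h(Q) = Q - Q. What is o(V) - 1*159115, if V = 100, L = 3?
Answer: -159118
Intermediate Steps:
h(Q) = 0
o(P) = -3 (o(P) = -3 + 4*0 = -3 + 0 = -3)
o(V) - 1*159115 = -3 - 1*159115 = -3 - 159115 = -159118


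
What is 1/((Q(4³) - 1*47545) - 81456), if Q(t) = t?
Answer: -1/128937 ≈ -7.7557e-6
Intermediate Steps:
1/((Q(4³) - 1*47545) - 81456) = 1/((4³ - 1*47545) - 81456) = 1/((64 - 47545) - 81456) = 1/(-47481 - 81456) = 1/(-128937) = -1/128937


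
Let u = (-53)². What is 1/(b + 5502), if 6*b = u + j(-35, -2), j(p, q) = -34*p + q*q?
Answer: 6/37015 ≈ 0.00016210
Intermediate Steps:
j(p, q) = q² - 34*p (j(p, q) = -34*p + q² = q² - 34*p)
u = 2809
b = 4003/6 (b = (2809 + ((-2)² - 34*(-35)))/6 = (2809 + (4 + 1190))/6 = (2809 + 1194)/6 = (⅙)*4003 = 4003/6 ≈ 667.17)
1/(b + 5502) = 1/(4003/6 + 5502) = 1/(37015/6) = 6/37015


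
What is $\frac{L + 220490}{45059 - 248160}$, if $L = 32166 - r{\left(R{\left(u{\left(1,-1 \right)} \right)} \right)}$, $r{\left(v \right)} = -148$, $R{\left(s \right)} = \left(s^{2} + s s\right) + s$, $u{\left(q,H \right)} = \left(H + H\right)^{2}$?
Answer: $- \frac{252804}{203101} \approx -1.2447$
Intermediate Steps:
$u{\left(q,H \right)} = 4 H^{2}$ ($u{\left(q,H \right)} = \left(2 H\right)^{2} = 4 H^{2}$)
$R{\left(s \right)} = s + 2 s^{2}$ ($R{\left(s \right)} = \left(s^{2} + s^{2}\right) + s = 2 s^{2} + s = s + 2 s^{2}$)
$L = 32314$ ($L = 32166 - -148 = 32166 + 148 = 32314$)
$\frac{L + 220490}{45059 - 248160} = \frac{32314 + 220490}{45059 - 248160} = \frac{252804}{-203101} = 252804 \left(- \frac{1}{203101}\right) = - \frac{252804}{203101}$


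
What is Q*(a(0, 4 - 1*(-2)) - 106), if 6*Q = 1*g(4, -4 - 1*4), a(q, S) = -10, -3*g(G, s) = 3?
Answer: 58/3 ≈ 19.333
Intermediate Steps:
g(G, s) = -1 (g(G, s) = -1/3*3 = -1)
Q = -1/6 (Q = (1*(-1))/6 = (1/6)*(-1) = -1/6 ≈ -0.16667)
Q*(a(0, 4 - 1*(-2)) - 106) = -(-10 - 106)/6 = -1/6*(-116) = 58/3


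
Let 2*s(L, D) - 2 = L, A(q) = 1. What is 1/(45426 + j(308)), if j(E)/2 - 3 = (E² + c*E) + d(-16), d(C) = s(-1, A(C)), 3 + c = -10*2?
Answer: 1/220993 ≈ 4.5250e-6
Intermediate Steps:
s(L, D) = 1 + L/2
c = -23 (c = -3 - 10*2 = -3 - 20 = -23)
d(C) = ½ (d(C) = 1 + (½)*(-1) = 1 - ½ = ½)
j(E) = 7 - 46*E + 2*E² (j(E) = 6 + 2*((E² - 23*E) + ½) = 6 + 2*(½ + E² - 23*E) = 6 + (1 - 46*E + 2*E²) = 7 - 46*E + 2*E²)
1/(45426 + j(308)) = 1/(45426 + (7 - 46*308 + 2*308²)) = 1/(45426 + (7 - 14168 + 2*94864)) = 1/(45426 + (7 - 14168 + 189728)) = 1/(45426 + 175567) = 1/220993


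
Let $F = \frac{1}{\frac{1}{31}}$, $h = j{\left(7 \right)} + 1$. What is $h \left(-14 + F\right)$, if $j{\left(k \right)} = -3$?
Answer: $-34$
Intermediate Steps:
$h = -2$ ($h = -3 + 1 = -2$)
$F = 31$ ($F = \frac{1}{\frac{1}{31}} = 31$)
$h \left(-14 + F\right) = - 2 \left(-14 + 31\right) = \left(-2\right) 17 = -34$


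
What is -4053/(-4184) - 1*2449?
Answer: -10242563/4184 ≈ -2448.0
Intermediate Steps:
-4053/(-4184) - 1*2449 = -4053*(-1/4184) - 2449 = 4053/4184 - 2449 = -10242563/4184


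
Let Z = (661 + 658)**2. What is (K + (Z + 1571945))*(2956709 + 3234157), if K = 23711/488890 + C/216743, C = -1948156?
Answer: 1086246137327364497498949/52981742635 ≈ 2.0502e+13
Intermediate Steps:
Z = 1739761 (Z = 1319**2 = 1739761)
K = -947294793567/105963485270 (K = 23711/488890 - 1948156/216743 = -947294793567/105963485270 ≈ -8.9398)
(K + (Z + 1571945))*(2956709 + 3234157) = (-947294793567/105963485270 + (1739761 + 1571945))*(2956709 + 3234157) = (-947294793567/105963485270 + 3311706)*6190866 = (350918962654777053/105963485270)*6190866 = 1086246137327364497498949/52981742635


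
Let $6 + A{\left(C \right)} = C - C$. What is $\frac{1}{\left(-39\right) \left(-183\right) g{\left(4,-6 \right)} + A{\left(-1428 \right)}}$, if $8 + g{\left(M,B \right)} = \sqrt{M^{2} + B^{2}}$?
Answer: $- \frac{9517}{101987736} - \frac{793 \sqrt{13}}{33995912} \approx -0.00017742$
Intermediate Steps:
$g{\left(M,B \right)} = -8 + \sqrt{B^{2} + M^{2}}$ ($g{\left(M,B \right)} = -8 + \sqrt{M^{2} + B^{2}} = -8 + \sqrt{B^{2} + M^{2}}$)
$A{\left(C \right)} = -6$ ($A{\left(C \right)} = -6 + \left(C - C\right) = -6 + 0 = -6$)
$\frac{1}{\left(-39\right) \left(-183\right) g{\left(4,-6 \right)} + A{\left(-1428 \right)}} = \frac{1}{\left(-39\right) \left(-183\right) \left(-8 + \sqrt{\left(-6\right)^{2} + 4^{2}}\right) - 6} = \frac{1}{7137 \left(-8 + \sqrt{36 + 16}\right) - 6} = \frac{1}{7137 \left(-8 + \sqrt{52}\right) - 6} = \frac{1}{7137 \left(-8 + 2 \sqrt{13}\right) - 6} = \frac{1}{\left(-57096 + 14274 \sqrt{13}\right) - 6} = \frac{1}{-57102 + 14274 \sqrt{13}}$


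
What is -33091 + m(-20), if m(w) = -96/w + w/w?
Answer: -165426/5 ≈ -33085.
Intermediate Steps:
m(w) = 1 - 96/w (m(w) = -96/w + 1 = 1 - 96/w)
-33091 + m(-20) = -33091 + (-96 - 20)/(-20) = -33091 - 1/20*(-116) = -33091 + 29/5 = -165426/5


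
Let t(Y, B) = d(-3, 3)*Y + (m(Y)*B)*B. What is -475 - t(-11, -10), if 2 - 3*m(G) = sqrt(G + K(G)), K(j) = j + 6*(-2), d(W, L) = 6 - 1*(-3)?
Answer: -1328/3 + 100*I*sqrt(34)/3 ≈ -442.67 + 194.36*I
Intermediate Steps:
d(W, L) = 9 (d(W, L) = 6 + 3 = 9)
K(j) = -12 + j (K(j) = j - 12 = -12 + j)
m(G) = 2/3 - sqrt(-12 + 2*G)/3 (m(G) = 2/3 - sqrt(G + (-12 + G))/3 = 2/3 - sqrt(-12 + 2*G)/3)
t(Y, B) = 9*Y + B**2*(2/3 - sqrt(-12 + 2*Y)/3) (t(Y, B) = 9*Y + ((2/3 - sqrt(-12 + 2*Y)/3)*B)*B = 9*Y + (B*(2/3 - sqrt(-12 + 2*Y)/3))*B = 9*Y + B**2*(2/3 - sqrt(-12 + 2*Y)/3))
-475 - t(-11, -10) = -475 - (9*(-11) + (-10)**2*(2/3 - sqrt(-12 + 2*(-11))/3)) = -475 - (-99 + 100*(2/3 - sqrt(-12 - 22)/3)) = -475 - (-99 + 100*(2/3 - I*sqrt(34)/3)) = -475 - (-99 + (200/3 - 100*I*sqrt(34)/3)) = -475 - (-97/3 - 100*I*sqrt(34)/3) = -475 + (97/3 + 100*I*sqrt(34)/3) = -1328/3 + 100*I*sqrt(34)/3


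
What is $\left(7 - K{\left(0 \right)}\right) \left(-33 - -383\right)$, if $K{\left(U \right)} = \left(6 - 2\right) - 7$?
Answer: $3500$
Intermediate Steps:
$K{\left(U \right)} = -3$ ($K{\left(U \right)} = 4 - 7 = -3$)
$\left(7 - K{\left(0 \right)}\right) \left(-33 - -383\right) = \left(7 - -3\right) \left(-33 - -383\right) = \left(7 + 3\right) \left(-33 + 383\right) = 10 \cdot 350 = 3500$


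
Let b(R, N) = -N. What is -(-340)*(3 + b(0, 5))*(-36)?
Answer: 24480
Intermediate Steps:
-(-340)*(3 + b(0, 5))*(-36) = -(-340)*(3 - 1*5)*(-36) = -(-340)*(3 - 5)*(-36) = -(-340)*(-2)*(-36) = -85*8*(-36) = -680*(-36) = 24480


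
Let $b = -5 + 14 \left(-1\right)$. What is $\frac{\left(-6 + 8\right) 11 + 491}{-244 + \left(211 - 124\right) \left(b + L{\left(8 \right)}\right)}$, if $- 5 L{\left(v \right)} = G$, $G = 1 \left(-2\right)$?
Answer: $- \frac{2565}{9311} \approx -0.27548$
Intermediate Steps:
$G = -2$
$L{\left(v \right)} = \frac{2}{5}$ ($L{\left(v \right)} = \left(- \frac{1}{5}\right) \left(-2\right) = \frac{2}{5}$)
$b = -19$ ($b = -5 - 14 = -19$)
$\frac{\left(-6 + 8\right) 11 + 491}{-244 + \left(211 - 124\right) \left(b + L{\left(8 \right)}\right)} = \frac{\left(-6 + 8\right) 11 + 491}{-244 + \left(211 - 124\right) \left(-19 + \frac{2}{5}\right)} = \frac{2 \cdot 11 + 491}{-244 + 87 \left(- \frac{93}{5}\right)} = \frac{22 + 491}{-244 - \frac{8091}{5}} = \frac{513}{- \frac{9311}{5}} = 513 \left(- \frac{5}{9311}\right) = - \frac{2565}{9311}$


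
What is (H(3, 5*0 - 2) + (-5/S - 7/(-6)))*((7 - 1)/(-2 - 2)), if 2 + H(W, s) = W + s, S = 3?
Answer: 9/4 ≈ 2.2500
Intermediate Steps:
H(W, s) = -2 + W + s (H(W, s) = -2 + (W + s) = -2 + W + s)
(H(3, 5*0 - 2) + (-5/S - 7/(-6)))*((7 - 1)/(-2 - 2)) = ((-2 + 3 + (5*0 - 2)) + (-5/3 - 7/(-6)))*((7 - 1)/(-2 - 2)) = ((-2 + 3 + (0 - 2)) + (-5*⅓ - 7*(-⅙)))*(6/(-4)) = ((-2 + 3 - 2) + (-5/3 + 7/6))*(6*(-¼)) = (-1 - ½)*(-3/2) = -3/2*(-3/2) = 9/4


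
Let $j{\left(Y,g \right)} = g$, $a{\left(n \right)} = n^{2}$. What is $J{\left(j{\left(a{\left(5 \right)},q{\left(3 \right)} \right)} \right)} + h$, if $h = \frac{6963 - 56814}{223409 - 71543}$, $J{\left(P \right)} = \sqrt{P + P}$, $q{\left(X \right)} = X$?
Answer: $- \frac{5539}{16874} + \sqrt{6} \approx 2.1212$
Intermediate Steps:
$J{\left(P \right)} = \sqrt{2} \sqrt{P}$ ($J{\left(P \right)} = \sqrt{2 P} = \sqrt{2} \sqrt{P}$)
$h = - \frac{5539}{16874}$ ($h = - \frac{49851}{151866} = \left(-49851\right) \frac{1}{151866} = - \frac{5539}{16874} \approx -0.32826$)
$J{\left(j{\left(a{\left(5 \right)},q{\left(3 \right)} \right)} \right)} + h = \sqrt{2} \sqrt{3} - \frac{5539}{16874} = \sqrt{6} - \frac{5539}{16874} = - \frac{5539}{16874} + \sqrt{6}$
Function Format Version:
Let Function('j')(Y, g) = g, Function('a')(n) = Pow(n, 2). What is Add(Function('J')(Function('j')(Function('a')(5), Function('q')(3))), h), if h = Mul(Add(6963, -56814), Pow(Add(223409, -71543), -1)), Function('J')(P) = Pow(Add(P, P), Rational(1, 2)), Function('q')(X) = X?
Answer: Add(Rational(-5539, 16874), Pow(6, Rational(1, 2))) ≈ 2.1212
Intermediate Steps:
Function('J')(P) = Mul(Pow(2, Rational(1, 2)), Pow(P, Rational(1, 2))) (Function('J')(P) = Pow(Mul(2, P), Rational(1, 2)) = Mul(Pow(2, Rational(1, 2)), Pow(P, Rational(1, 2))))
h = Rational(-5539, 16874) (h = Mul(-49851, Pow(151866, -1)) = Mul(-49851, Rational(1, 151866)) = Rational(-5539, 16874) ≈ -0.32826)
Add(Function('J')(Function('j')(Function('a')(5), Function('q')(3))), h) = Add(Mul(Pow(2, Rational(1, 2)), Pow(3, Rational(1, 2))), Rational(-5539, 16874)) = Add(Pow(6, Rational(1, 2)), Rational(-5539, 16874)) = Add(Rational(-5539, 16874), Pow(6, Rational(1, 2)))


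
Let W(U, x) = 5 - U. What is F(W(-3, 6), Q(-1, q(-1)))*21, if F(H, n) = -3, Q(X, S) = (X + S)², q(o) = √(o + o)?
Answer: -63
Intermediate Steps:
q(o) = √2*√o (q(o) = √(2*o) = √2*√o)
Q(X, S) = (S + X)²
F(W(-3, 6), Q(-1, q(-1)))*21 = -3*21 = -63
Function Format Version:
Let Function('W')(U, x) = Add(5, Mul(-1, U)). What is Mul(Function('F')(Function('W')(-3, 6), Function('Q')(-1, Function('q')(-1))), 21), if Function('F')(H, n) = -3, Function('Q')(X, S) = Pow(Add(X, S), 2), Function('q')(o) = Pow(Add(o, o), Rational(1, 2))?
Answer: -63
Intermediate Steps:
Function('q')(o) = Mul(Pow(2, Rational(1, 2)), Pow(o, Rational(1, 2))) (Function('q')(o) = Pow(Mul(2, o), Rational(1, 2)) = Mul(Pow(2, Rational(1, 2)), Pow(o, Rational(1, 2))))
Function('Q')(X, S) = Pow(Add(S, X), 2)
Mul(Function('F')(Function('W')(-3, 6), Function('Q')(-1, Function('q')(-1))), 21) = Mul(-3, 21) = -63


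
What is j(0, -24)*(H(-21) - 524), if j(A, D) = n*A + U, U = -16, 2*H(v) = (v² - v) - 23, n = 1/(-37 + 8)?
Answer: 4872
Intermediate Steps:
n = -1/29 (n = 1/(-29) = -1/29 ≈ -0.034483)
H(v) = -23/2 + v²/2 - v/2 (H(v) = ((v² - v) - 23)/2 = (-23 + v² - v)/2 = -23/2 + v²/2 - v/2)
j(A, D) = -16 - A/29 (j(A, D) = -A/29 - 16 = -16 - A/29)
j(0, -24)*(H(-21) - 524) = (-16 - 1/29*0)*((-23/2 + (½)*(-21)² - ½*(-21)) - 524) = (-16 + 0)*((-23/2 + (½)*441 + 21/2) - 524) = -16*((-23/2 + 441/2 + 21/2) - 524) = -16*(439/2 - 524) = -16*(-609/2) = 4872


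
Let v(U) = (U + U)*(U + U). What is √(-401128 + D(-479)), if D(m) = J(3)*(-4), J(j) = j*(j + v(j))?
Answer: 2*I*√100399 ≈ 633.72*I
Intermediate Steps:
v(U) = 4*U² (v(U) = (2*U)*(2*U) = 4*U²)
J(j) = j*(j + 4*j²)
D(m) = -468 (D(m) = (3²*(1 + 4*3))*(-4) = (9*(1 + 12))*(-4) = (9*13)*(-4) = 117*(-4) = -468)
√(-401128 + D(-479)) = √(-401128 - 468) = √(-401596) = 2*I*√100399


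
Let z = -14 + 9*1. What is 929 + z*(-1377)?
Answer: 7814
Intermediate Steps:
z = -5 (z = -14 + 9 = -5)
929 + z*(-1377) = 929 - 5*(-1377) = 929 + 6885 = 7814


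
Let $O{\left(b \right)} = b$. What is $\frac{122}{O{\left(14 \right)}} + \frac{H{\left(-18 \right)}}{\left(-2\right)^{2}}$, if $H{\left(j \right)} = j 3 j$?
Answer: $\frac{1762}{7} \approx 251.71$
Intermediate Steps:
$H{\left(j \right)} = 3 j^{2}$ ($H{\left(j \right)} = 3 j j = 3 j^{2}$)
$\frac{122}{O{\left(14 \right)}} + \frac{H{\left(-18 \right)}}{\left(-2\right)^{2}} = \frac{122}{14} + \frac{3 \left(-18\right)^{2}}{\left(-2\right)^{2}} = 122 \cdot \frac{1}{14} + \frac{3 \cdot 324}{4} = \frac{61}{7} + 972 \cdot \frac{1}{4} = \frac{61}{7} + 243 = \frac{1762}{7}$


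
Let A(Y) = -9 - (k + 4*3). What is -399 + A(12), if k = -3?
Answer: -417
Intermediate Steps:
A(Y) = -18 (A(Y) = -9 - (-3 + 4*3) = -9 - (-3 + 12) = -9 - 1*9 = -9 - 9 = -18)
-399 + A(12) = -399 - 18 = -417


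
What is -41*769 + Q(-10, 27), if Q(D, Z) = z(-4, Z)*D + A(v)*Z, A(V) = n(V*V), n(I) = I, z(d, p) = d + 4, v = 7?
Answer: -30206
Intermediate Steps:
z(d, p) = 4 + d
A(V) = V² (A(V) = V*V = V²)
Q(D, Z) = 49*Z (Q(D, Z) = (4 - 4)*D + 7²*Z = 0*D + 49*Z = 0 + 49*Z = 49*Z)
-41*769 + Q(-10, 27) = -41*769 + 49*27 = -31529 + 1323 = -30206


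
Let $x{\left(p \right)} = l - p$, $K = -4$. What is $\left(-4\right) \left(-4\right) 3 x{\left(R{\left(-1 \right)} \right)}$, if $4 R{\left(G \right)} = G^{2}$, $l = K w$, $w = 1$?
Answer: $-204$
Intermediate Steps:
$l = -4$ ($l = \left(-4\right) 1 = -4$)
$R{\left(G \right)} = \frac{G^{2}}{4}$
$x{\left(p \right)} = -4 - p$
$\left(-4\right) \left(-4\right) 3 x{\left(R{\left(-1 \right)} \right)} = \left(-4\right) \left(-4\right) 3 \left(-4 - \frac{\left(-1\right)^{2}}{4}\right) = 16 \cdot 3 \left(-4 - \frac{1}{4} \cdot 1\right) = 48 \left(-4 - \frac{1}{4}\right) = 48 \left(- \frac{17}{4}\right) = -204$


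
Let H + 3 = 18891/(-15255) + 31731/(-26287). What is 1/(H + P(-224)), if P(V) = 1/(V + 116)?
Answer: -1604032740/8749526863 ≈ -0.18333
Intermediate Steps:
H = -242629853/44556465 (H = -3 + (18891/(-15255) + 31731/(-26287)) = -3 + (18891*(-1/15255) + 31731*(-1/26287)) = -3 + (-2099/1695 - 31731/26287) = -3 - 108960458/44556465 = -242629853/44556465 ≈ -5.4454)
P(V) = 1/(116 + V)
1/(H + P(-224)) = 1/(-242629853/44556465 + 1/(116 - 224)) = 1/(-242629853/44556465 + 1/(-108)) = 1/(-242629853/44556465 - 1/108) = 1/(-8749526863/1604032740) = -1604032740/8749526863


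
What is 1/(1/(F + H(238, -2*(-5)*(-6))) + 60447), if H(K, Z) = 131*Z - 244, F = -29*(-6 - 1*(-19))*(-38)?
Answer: 6222/376101235 ≈ 1.6543e-5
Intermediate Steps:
F = 14326 (F = -29*(-6 + 19)*(-38) = -29*13*(-38) = -377*(-38) = 14326)
H(K, Z) = -244 + 131*Z
1/(1/(F + H(238, -2*(-5)*(-6))) + 60447) = 1/(1/(14326 + (-244 + 131*(-2*(-5)*(-6)))) + 60447) = 1/(1/(14326 + (-244 + 131*(10*(-6)))) + 60447) = 1/(1/(14326 + (-244 + 131*(-60))) + 60447) = 1/(1/(14326 + (-244 - 7860)) + 60447) = 1/(1/(14326 - 8104) + 60447) = 1/(1/6222 + 60447) = 1/(376101235/6222) = 6222/376101235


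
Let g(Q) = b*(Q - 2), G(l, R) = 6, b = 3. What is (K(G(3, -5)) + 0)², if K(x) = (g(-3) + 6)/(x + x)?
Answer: 9/16 ≈ 0.56250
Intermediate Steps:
g(Q) = -6 + 3*Q (g(Q) = 3*(Q - 2) = 3*(-2 + Q) = -6 + 3*Q)
K(x) = -9/(2*x) (K(x) = ((-6 + 3*(-3)) + 6)/(x + x) = ((-6 - 9) + 6)/((2*x)) = (-15 + 6)*(1/(2*x)) = -9/(2*x))
(K(G(3, -5)) + 0)² = (-9/2/6 + 0)² = (-9/2*⅙ + 0)² = (-¾ + 0)² = (-¾)² = 9/16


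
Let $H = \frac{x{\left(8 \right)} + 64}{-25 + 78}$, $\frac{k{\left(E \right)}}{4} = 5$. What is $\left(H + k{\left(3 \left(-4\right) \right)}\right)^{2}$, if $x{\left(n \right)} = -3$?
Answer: $\frac{1256641}{2809} \approx 447.36$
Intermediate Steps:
$k{\left(E \right)} = 20$ ($k{\left(E \right)} = 4 \cdot 5 = 20$)
$H = \frac{61}{53}$ ($H = \frac{-3 + 64}{-25 + 78} = \frac{61}{53} \approx 1.1509$)
$\left(H + k{\left(3 \left(-4\right) \right)}\right)^{2} = \left(\frac{61}{53} + 20\right)^{2} = \left(\frac{1121}{53}\right)^{2} = \frac{1256641}{2809}$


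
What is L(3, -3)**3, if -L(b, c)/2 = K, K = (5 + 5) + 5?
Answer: -27000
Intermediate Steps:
K = 15 (K = 10 + 5 = 15)
L(b, c) = -30 (L(b, c) = -2*15 = -30)
L(3, -3)**3 = (-30)**3 = -27000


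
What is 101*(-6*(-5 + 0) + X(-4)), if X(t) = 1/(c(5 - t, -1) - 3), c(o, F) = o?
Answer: 18281/6 ≈ 3046.8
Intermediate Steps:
X(t) = 1/(2 - t) (X(t) = 1/((5 - t) - 3) = 1/(2 - t))
101*(-6*(-5 + 0) + X(-4)) = 101*(-6*(-5 + 0) - 1/(-2 - 4)) = 101*(-6*(-5) - 1/(-6)) = 101*(30 - 1*(-⅙)) = 101*(30 + ⅙) = 101*(181/6) = 18281/6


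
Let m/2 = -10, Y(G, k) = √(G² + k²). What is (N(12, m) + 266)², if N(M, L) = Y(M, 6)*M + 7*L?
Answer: 41796 + 18144*√5 ≈ 82367.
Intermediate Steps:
m = -20 (m = 2*(-10) = -20)
N(M, L) = 7*L + M*√(36 + M²) (N(M, L) = √(M² + 6²)*M + 7*L = √(M² + 36)*M + 7*L = √(36 + M²)*M + 7*L = M*√(36 + M²) + 7*L = 7*L + M*√(36 + M²))
(N(12, m) + 266)² = ((7*(-20) + 12*√(36 + 12²)) + 266)² = ((-140 + 12*√(36 + 144)) + 266)² = ((-140 + 12*√180) + 266)² = ((-140 + 12*(6*√5)) + 266)² = ((-140 + 72*√5) + 266)² = (126 + 72*√5)²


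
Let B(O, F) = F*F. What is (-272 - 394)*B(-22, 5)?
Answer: -16650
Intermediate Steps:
B(O, F) = F²
(-272 - 394)*B(-22, 5) = (-272 - 394)*5² = -666*25 = -16650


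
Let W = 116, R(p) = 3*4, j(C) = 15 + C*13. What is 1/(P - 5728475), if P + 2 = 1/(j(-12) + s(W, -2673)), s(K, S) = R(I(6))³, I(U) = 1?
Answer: -1587/9091092998 ≈ -1.7457e-7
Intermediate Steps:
j(C) = 15 + 13*C
R(p) = 12
s(K, S) = 1728 (s(K, S) = 12³ = 1728)
P = -3173/1587 (P = -2 + 1/((15 + 13*(-12)) + 1728) = -2 + 1/((15 - 156) + 1728) = -2 + 1/(-141 + 1728) = -2 + 1/1587 = -3173/1587 ≈ -1.9994)
1/(P - 5728475) = 1/(-3173/1587 - 5728475) = 1/(-9091092998/1587) = -1587/9091092998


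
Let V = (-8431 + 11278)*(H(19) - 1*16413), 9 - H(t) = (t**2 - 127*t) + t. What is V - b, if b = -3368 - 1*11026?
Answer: -40899843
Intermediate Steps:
H(t) = 9 - t**2 + 126*t (H(t) = 9 - ((t**2 - 127*t) + t) = 9 - (t**2 - 126*t) = 9 + (-t**2 + 126*t) = 9 - t**2 + 126*t)
b = -14394 (b = -3368 - 11026 = -14394)
V = -40914237 (V = (-8431 + 11278)*((9 - 1*19**2 + 126*19) - 1*16413) = 2847*((9 - 1*361 + 2394) - 16413) = 2847*((9 - 361 + 2394) - 16413) = 2847*(2042 - 16413) = 2847*(-14371) = -40914237)
V - b = -40914237 - 1*(-14394) = -40914237 + 14394 = -40899843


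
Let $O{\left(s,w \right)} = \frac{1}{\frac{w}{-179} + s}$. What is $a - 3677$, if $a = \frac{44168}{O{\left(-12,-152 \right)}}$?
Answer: $- \frac{88817511}{179} \approx -4.9619 \cdot 10^{5}$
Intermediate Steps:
$O{\left(s,w \right)} = \frac{1}{s - \frac{w}{179}}$ ($O{\left(s,w \right)} = \frac{1}{w \left(- \frac{1}{179}\right) + s} = \frac{1}{- \frac{w}{179} + s} = \frac{1}{s - \frac{w}{179}}$)
$a = - \frac{88159328}{179}$ ($a = \frac{44168}{179 \frac{1}{\left(-1\right) \left(-152\right) + 179 \left(-12\right)}} = \frac{44168}{179 \frac{1}{152 - 2148}} = \frac{44168}{179 \frac{1}{-1996}} = \frac{44168}{179 \left(- \frac{1}{1996}\right)} = \frac{44168}{- \frac{179}{1996}} = 44168 \left(- \frac{1996}{179}\right) = - \frac{88159328}{179} \approx -4.9251 \cdot 10^{5}$)
$a - 3677 = - \frac{88159328}{179} - 3677 = - \frac{88817511}{179}$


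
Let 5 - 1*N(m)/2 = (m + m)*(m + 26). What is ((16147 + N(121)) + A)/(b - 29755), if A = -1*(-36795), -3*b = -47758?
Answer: 54588/41507 ≈ 1.3152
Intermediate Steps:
b = 47758/3 (b = -⅓*(-47758) = 47758/3 ≈ 15919.)
N(m) = 10 - 4*m*(26 + m) (N(m) = 10 - 2*(m + m)*(m + 26) = 10 - 2*2*m*(26 + m) = 10 - 4*m*(26 + m))
A = 36795
((16147 + N(121)) + A)/(b - 29755) = ((16147 + (10 - 104*121 - 4*121²)) + 36795)/(47758/3 - 29755) = ((16147 + (10 - 12584 - 4*14641)) + 36795)/(-41507/3) = ((16147 + (10 - 12584 - 58564)) + 36795)*(-3/41507) = ((16147 - 71138) + 36795)*(-3/41507) = (-54991 + 36795)*(-3/41507) = -18196*(-3/41507) = 54588/41507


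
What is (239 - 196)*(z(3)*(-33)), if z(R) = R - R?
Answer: 0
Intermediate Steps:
z(R) = 0
(239 - 196)*(z(3)*(-33)) = (239 - 196)*(0*(-33)) = 43*0 = 0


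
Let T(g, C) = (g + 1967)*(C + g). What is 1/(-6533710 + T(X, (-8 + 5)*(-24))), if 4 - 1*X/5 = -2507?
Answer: 1/176835584 ≈ 5.6550e-9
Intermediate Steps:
X = 12555 (X = 20 - 5*(-2507) = 20 + 12535 = 12555)
T(g, C) = (1967 + g)*(C + g)
1/(-6533710 + T(X, (-8 + 5)*(-24))) = 1/(-6533710 + (12555² + 1967*((-8 + 5)*(-24)) + 1967*12555 + ((-8 + 5)*(-24))*12555)) = 1/(-6533710 + (157628025 + 1967*(-3*(-24)) + 24695685 - 3*(-24)*12555)) = 1/(-6533710 + (157628025 + 1967*72 + 24695685 + 72*12555)) = 1/(-6533710 + (157628025 + 141624 + 24695685 + 903960)) = 1/(-6533710 + 183369294) = 1/176835584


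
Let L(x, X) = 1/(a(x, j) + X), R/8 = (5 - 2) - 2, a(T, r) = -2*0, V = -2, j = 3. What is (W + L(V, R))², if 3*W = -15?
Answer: 1521/64 ≈ 23.766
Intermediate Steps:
W = -5 (W = (⅓)*(-15) = -5)
a(T, r) = 0
R = 8 (R = 8*((5 - 2) - 2) = 8*(3 - 2) = 8*1 = 8)
L(x, X) = 1/X (L(x, X) = 1/(0 + X) = 1/X)
(W + L(V, R))² = (-5 + 1/8)² = (-5 + ⅛)² = (-39/8)² = 1521/64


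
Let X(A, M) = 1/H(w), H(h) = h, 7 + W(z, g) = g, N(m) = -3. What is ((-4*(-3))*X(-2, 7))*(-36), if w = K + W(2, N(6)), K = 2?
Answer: 54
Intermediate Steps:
W(z, g) = -7 + g
w = -8 (w = 2 + (-7 - 3) = 2 - 10 = -8)
X(A, M) = -⅛ (X(A, M) = 1/(-8) = -⅛)
((-4*(-3))*X(-2, 7))*(-36) = (-4*(-3)*(-⅛))*(-36) = (12*(-⅛))*(-36) = -3/2*(-36) = 54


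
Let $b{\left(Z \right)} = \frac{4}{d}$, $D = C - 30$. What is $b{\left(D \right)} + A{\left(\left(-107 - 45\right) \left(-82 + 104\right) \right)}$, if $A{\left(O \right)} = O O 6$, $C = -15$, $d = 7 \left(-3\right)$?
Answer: $\frac{1408974332}{21} \approx 6.7094 \cdot 10^{7}$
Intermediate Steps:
$d = -21$
$D = -45$ ($D = -15 - 30 = -45$)
$b{\left(Z \right)} = - \frac{4}{21}$ ($b{\left(Z \right)} = \frac{4}{-21} = 4 \left(- \frac{1}{21}\right) = - \frac{4}{21}$)
$A{\left(O \right)} = 6 O^{2}$ ($A{\left(O \right)} = O^{2} \cdot 6 = 6 O^{2}$)
$b{\left(D \right)} + A{\left(\left(-107 - 45\right) \left(-82 + 104\right) \right)} = - \frac{4}{21} + 6 \left(\left(-107 - 45\right) \left(-82 + 104\right)\right)^{2} = - \frac{4}{21} + 6 \left(\left(-152\right) 22\right)^{2} = - \frac{4}{21} + 6 \left(-3344\right)^{2} = - \frac{4}{21} + 6 \cdot 11182336 = - \frac{4}{21} + 67094016 = \frac{1408974332}{21}$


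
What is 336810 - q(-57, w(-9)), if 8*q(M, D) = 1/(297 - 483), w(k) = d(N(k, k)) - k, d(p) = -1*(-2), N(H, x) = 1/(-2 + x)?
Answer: 501173281/1488 ≈ 3.3681e+5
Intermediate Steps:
d(p) = 2
w(k) = 2 - k
q(M, D) = -1/1488 (q(M, D) = 1/(8*(297 - 483)) = (1/8)/(-186) = (1/8)*(-1/186) = -1/1488)
336810 - q(-57, w(-9)) = 336810 - 1*(-1/1488) = 336810 + 1/1488 = 501173281/1488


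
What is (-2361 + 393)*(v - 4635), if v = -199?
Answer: 9513312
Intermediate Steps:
(-2361 + 393)*(v - 4635) = (-2361 + 393)*(-199 - 4635) = -1968*(-4834) = 9513312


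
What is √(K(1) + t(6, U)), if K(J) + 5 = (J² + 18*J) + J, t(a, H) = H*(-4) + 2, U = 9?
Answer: I*√19 ≈ 4.3589*I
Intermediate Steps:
t(a, H) = 2 - 4*H (t(a, H) = -4*H + 2 = 2 - 4*H)
K(J) = -5 + J² + 19*J (K(J) = -5 + ((J² + 18*J) + J) = -5 + (J² + 19*J) = -5 + J² + 19*J)
√(K(1) + t(6, U)) = √((-5 + 1² + 19*1) + (2 - 4*9)) = √((-5 + 1 + 19) + (2 - 36)) = √(15 - 34) = √(-19) = I*√19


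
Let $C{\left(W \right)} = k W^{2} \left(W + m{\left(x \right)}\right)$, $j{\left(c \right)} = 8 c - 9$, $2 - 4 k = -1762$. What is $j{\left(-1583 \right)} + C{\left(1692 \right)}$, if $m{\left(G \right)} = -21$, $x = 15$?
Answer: $2109675960431$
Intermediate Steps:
$k = 441$ ($k = \frac{1}{2} - - \frac{881}{2} = \frac{1}{2} + \frac{881}{2} = 441$)
$j{\left(c \right)} = -9 + 8 c$
$C{\left(W \right)} = 441 W^{2} \left(-21 + W\right)$ ($C{\left(W \right)} = 441 W^{2} \left(W - 21\right) = 441 W^{2} \left(-21 + W\right)$)
$j{\left(-1583 \right)} + C{\left(1692 \right)} = \left(-9 + 8 \left(-1583\right)\right) + 441 \cdot 1692^{2} \left(-21 + 1692\right) = \left(-9 - 12664\right) + 441 \cdot 2862864 \cdot 1671 = -12673 + 2109675973104 = 2109675960431$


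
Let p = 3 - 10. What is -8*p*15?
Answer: 840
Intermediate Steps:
p = -7
-8*p*15 = -8*(-7)*15 = 56*15 = 840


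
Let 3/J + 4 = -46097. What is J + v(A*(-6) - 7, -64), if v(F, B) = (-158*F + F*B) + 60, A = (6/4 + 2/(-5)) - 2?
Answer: 31901887/76835 ≈ 415.20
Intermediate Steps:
A = -9/10 (A = (6*(¼) + 2*(-⅕)) - 2 = (3/2 - ⅖) - 2 = 11/10 - 2 = -9/10 ≈ -0.90000)
J = -1/15367 (J = 3/(-4 - 46097) = 3/(-46101) = 3*(-1/46101) = -1/15367 ≈ -6.5075e-5)
v(F, B) = 60 - 158*F + B*F (v(F, B) = (-158*F + B*F) + 60 = 60 - 158*F + B*F)
J + v(A*(-6) - 7, -64) = -1/15367 + (60 - 158*(-9/10*(-6) - 7) - 64*(-9/10*(-6) - 7)) = -1/15367 + (60 - 158*(27/5 - 7) - 64*(27/5 - 7)) = -1/15367 + (60 - 158*(-8/5) - 64*(-8/5)) = -1/15367 + (60 + 1264/5 + 512/5) = -1/15367 + 2076/5 = 31901887/76835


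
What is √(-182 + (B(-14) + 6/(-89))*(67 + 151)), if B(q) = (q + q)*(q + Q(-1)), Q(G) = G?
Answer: √723688726/89 ≈ 302.26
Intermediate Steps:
B(q) = 2*q*(-1 + q) (B(q) = (q + q)*(q - 1) = (2*q)*(-1 + q) = 2*q*(-1 + q))
√(-182 + (B(-14) + 6/(-89))*(67 + 151)) = √(-182 + (2*(-14)*(-1 - 14) + 6/(-89))*(67 + 151)) = √(-182 + (2*(-14)*(-15) - 1/89*6)*218) = √(-182 + (420 - 6/89)*218) = √(-182 + (37374/89)*218) = √(-182 + 8147532/89) = √(8131334/89) = √723688726/89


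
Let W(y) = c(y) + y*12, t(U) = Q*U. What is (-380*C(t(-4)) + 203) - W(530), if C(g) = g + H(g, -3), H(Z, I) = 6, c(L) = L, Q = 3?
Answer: -4407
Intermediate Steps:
t(U) = 3*U
W(y) = 13*y (W(y) = y + y*12 = y + 12*y = 13*y)
C(g) = 6 + g (C(g) = g + 6 = 6 + g)
(-380*C(t(-4)) + 203) - W(530) = (-380*(6 + 3*(-4)) + 203) - 13*530 = (-380*(6 - 12) + 203) - 1*6890 = (-380*(-6) + 203) - 6890 = (2280 + 203) - 6890 = 2483 - 6890 = -4407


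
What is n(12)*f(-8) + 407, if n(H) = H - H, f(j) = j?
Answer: 407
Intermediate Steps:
n(H) = 0
n(12)*f(-8) + 407 = 0*(-8) + 407 = 0 + 407 = 407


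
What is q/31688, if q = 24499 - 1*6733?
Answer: 8883/15844 ≈ 0.56065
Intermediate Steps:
q = 17766 (q = 24499 - 6733 = 17766)
q/31688 = 17766/31688 = 17766*(1/31688) = 8883/15844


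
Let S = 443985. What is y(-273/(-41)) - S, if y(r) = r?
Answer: -18203112/41 ≈ -4.4398e+5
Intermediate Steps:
y(-273/(-41)) - S = -273/(-41) - 1*443985 = -273*(-1/41) - 443985 = 273/41 - 443985 = -18203112/41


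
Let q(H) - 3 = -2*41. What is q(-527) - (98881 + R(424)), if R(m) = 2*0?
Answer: -98960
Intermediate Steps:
R(m) = 0
q(H) = -79 (q(H) = 3 - 2*41 = 3 - 82 = -79)
q(-527) - (98881 + R(424)) = -79 - (98881 + 0) = -79 - 1*98881 = -79 - 98881 = -98960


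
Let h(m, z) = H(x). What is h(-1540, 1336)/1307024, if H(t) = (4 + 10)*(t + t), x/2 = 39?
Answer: 273/163378 ≈ 0.0016710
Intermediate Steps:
x = 78 (x = 2*39 = 78)
H(t) = 28*t (H(t) = 14*(2*t) = 28*t)
h(m, z) = 2184 (h(m, z) = 28*78 = 2184)
h(-1540, 1336)/1307024 = 2184/1307024 = 2184*(1/1307024) = 273/163378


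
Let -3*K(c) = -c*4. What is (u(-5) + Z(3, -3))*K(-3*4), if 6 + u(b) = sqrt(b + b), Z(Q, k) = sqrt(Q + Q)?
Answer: 96 - 16*sqrt(6) - 16*I*sqrt(10) ≈ 56.808 - 50.596*I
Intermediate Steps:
Z(Q, k) = sqrt(2)*sqrt(Q) (Z(Q, k) = sqrt(2*Q) = sqrt(2)*sqrt(Q))
u(b) = -6 + sqrt(2)*sqrt(b) (u(b) = -6 + sqrt(b + b) = -6 + sqrt(2*b) = -6 + sqrt(2)*sqrt(b))
K(c) = 4*c/3 (K(c) = -(-c)*4/3 = -(-4)*c/3 = 4*c/3)
(u(-5) + Z(3, -3))*K(-3*4) = ((-6 + sqrt(2)*sqrt(-5)) + sqrt(2)*sqrt(3))*(4*(-3*4)/3) = ((-6 + sqrt(2)*(I*sqrt(5))) + sqrt(6))*((4/3)*(-12)) = ((-6 + I*sqrt(10)) + sqrt(6))*(-16) = (-6 + sqrt(6) + I*sqrt(10))*(-16) = 96 - 16*sqrt(6) - 16*I*sqrt(10)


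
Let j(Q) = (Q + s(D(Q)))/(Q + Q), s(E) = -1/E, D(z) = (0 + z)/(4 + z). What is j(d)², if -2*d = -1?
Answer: 289/4 ≈ 72.250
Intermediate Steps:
d = ½ (d = -½*(-1) = ½ ≈ 0.50000)
D(z) = z/(4 + z)
j(Q) = (Q - (4 + Q)/Q)/(2*Q) (j(Q) = (Q - 1/(Q/(4 + Q)))/(Q + Q) = (Q - (4 + Q)/Q)/((2*Q)) = (Q - (4 + Q)/Q)*(1/(2*Q)) = (Q - (4 + Q)/Q)/(2*Q))
j(d)² = ((-4 + (½)² - 1*½)/(2*2⁻²))² = ((½)*4*(-4 + ¼ - ½))² = ((½)*4*(-17/4))² = (-17/2)² = 289/4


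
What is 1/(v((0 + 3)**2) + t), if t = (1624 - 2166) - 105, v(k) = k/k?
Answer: -1/646 ≈ -0.0015480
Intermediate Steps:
v(k) = 1
t = -647 (t = -542 - 105 = -647)
1/(v((0 + 3)**2) + t) = 1/(1 - 647) = 1/(-646) = -1/646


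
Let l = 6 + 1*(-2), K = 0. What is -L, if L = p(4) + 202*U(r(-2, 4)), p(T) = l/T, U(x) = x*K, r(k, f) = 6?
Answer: -1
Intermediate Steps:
U(x) = 0 (U(x) = x*0 = 0)
l = 4 (l = 6 - 2 = 4)
p(T) = 4/T
L = 1 (L = 4/4 + 202*0 = 4*(¼) + 0 = 1 + 0 = 1)
-L = -1*1 = -1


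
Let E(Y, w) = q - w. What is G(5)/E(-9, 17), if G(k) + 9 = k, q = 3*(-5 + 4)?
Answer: 1/5 ≈ 0.20000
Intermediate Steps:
q = -3 (q = 3*(-1) = -3)
E(Y, w) = -3 - w
G(k) = -9 + k
G(5)/E(-9, 17) = (-9 + 5)/(-3 - 1*17) = -4/(-3 - 17) = -4/(-20) = -4*(-1/20) = 1/5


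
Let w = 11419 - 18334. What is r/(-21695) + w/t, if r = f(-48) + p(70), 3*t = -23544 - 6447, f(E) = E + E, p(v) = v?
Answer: 150280847/216884915 ≈ 0.69291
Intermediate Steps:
w = -6915
f(E) = 2*E
t = -9997 (t = (-23544 - 6447)/3 = (⅓)*(-29991) = -9997)
r = -26 (r = 2*(-48) + 70 = -96 + 70 = -26)
r/(-21695) + w/t = -26/(-21695) - 6915/(-9997) = -26*(-1/21695) - 6915*(-1/9997) = 26/21695 + 6915/9997 = 150280847/216884915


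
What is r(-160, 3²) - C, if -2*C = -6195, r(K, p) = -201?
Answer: -6597/2 ≈ -3298.5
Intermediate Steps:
C = 6195/2 (C = -½*(-6195) = 6195/2 ≈ 3097.5)
r(-160, 3²) - C = -201 - 1*6195/2 = -201 - 6195/2 = -6597/2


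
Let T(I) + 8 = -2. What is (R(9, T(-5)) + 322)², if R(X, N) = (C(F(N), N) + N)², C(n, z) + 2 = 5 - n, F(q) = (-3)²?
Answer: 334084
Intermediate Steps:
T(I) = -10 (T(I) = -8 - 2 = -10)
F(q) = 9
C(n, z) = 3 - n (C(n, z) = -2 + (5 - n) = 3 - n)
R(X, N) = (-6 + N)² (R(X, N) = ((3 - 1*9) + N)² = ((3 - 9) + N)² = (-6 + N)²)
(R(9, T(-5)) + 322)² = ((-6 - 10)² + 322)² = ((-16)² + 322)² = (256 + 322)² = 578² = 334084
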